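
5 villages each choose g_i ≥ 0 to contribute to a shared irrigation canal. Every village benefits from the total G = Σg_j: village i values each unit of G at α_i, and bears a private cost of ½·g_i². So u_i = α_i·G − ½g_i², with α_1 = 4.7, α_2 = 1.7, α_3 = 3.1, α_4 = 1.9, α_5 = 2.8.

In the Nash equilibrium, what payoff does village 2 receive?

22.695

Village i's FOC: ∂u_i/∂g_i = α_i − g_i = 0, so g_i* = α_i.
NE contributions = (4.7, 1.7, 3.1, 1.9, 2.8); G = 14.2.
u_2 = α_2·G − ½·(g_2)² = 1.7·14.2 − ½·1.7² = 22.695.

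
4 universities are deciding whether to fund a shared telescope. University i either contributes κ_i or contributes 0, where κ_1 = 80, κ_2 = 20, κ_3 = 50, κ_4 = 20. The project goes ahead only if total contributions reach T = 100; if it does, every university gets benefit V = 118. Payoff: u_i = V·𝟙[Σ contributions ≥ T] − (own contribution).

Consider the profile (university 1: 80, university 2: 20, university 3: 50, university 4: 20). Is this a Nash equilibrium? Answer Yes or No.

Total = 170 ≥ 100: provided.
University 1 (pledges 80, payoff 38): dropping to 0 → total 90, payoff 0. No gain.
University 2 (pledges 20, payoff 98): dropping to 0 → total 150, payoff 118. Profitable deviation.

No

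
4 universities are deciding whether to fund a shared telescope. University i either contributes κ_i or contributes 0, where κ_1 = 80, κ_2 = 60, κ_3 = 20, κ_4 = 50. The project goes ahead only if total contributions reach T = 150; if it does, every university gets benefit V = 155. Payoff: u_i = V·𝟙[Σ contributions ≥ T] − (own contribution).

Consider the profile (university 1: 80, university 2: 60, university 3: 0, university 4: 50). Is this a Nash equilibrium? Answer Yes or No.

Total = 190 ≥ 150: provided.
University 1 (pledges 80, payoff 75): dropping to 0 → total 110, payoff 0. No gain.
University 2 (pledges 60, payoff 95): dropping to 0 → total 130, payoff 0. No gain.
University 3 (pledges 0, payoff 155): pledging 20 → total 210, payoff 135. No gain.
University 4 (pledges 50, payoff 105): dropping to 0 → total 140, payoff 0. No gain.

Yes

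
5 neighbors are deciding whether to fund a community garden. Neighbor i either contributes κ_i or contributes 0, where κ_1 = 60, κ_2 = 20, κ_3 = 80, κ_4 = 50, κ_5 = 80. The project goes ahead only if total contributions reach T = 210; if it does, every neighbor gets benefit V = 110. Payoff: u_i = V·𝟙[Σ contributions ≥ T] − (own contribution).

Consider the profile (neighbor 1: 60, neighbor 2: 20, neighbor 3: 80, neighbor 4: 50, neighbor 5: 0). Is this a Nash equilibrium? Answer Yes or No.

Yes

Total = 210 ≥ 210: provided.
Neighbor 1 (pledges 60, payoff 50): dropping to 0 → total 150, payoff 0. No gain.
Neighbor 2 (pledges 20, payoff 90): dropping to 0 → total 190, payoff 0. No gain.
Neighbor 3 (pledges 80, payoff 30): dropping to 0 → total 130, payoff 0. No gain.
Neighbor 4 (pledges 50, payoff 60): dropping to 0 → total 160, payoff 0. No gain.
Neighbor 5 (pledges 0, payoff 110): pledging 80 → total 290, payoff 30. No gain.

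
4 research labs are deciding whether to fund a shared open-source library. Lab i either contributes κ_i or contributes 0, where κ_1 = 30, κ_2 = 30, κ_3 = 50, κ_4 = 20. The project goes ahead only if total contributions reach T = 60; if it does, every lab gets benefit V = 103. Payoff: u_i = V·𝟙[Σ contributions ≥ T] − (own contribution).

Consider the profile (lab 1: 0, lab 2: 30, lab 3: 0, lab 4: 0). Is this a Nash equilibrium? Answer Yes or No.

Total = 30 < 60: not provided.
Lab 1 (pledges 0, payoff 0): pledging 30 → total 60, payoff 73. Profitable deviation.

No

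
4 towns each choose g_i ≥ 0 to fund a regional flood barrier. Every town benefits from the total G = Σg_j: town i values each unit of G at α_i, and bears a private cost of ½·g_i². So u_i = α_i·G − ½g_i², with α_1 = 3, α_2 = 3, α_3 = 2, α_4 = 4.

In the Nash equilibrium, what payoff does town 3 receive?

22

Town i's FOC: ∂u_i/∂g_i = α_i − g_i = 0, so g_i* = α_i.
NE contributions = (3, 3, 2, 4); G = 12.
u_3 = α_3·G − ½·(g_3)² = 2·12 − ½·2² = 22.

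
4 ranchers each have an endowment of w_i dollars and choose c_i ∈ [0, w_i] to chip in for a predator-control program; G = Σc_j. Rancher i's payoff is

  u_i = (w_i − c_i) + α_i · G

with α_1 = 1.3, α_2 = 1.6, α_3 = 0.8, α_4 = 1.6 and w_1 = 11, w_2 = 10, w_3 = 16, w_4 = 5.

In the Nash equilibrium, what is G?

26

∂u_i/∂c_i = α_i − 1, so rancher i contributes w_i if α_i > 1, else 0.
α_i > 1 for i ∈ {1, 2, 4}; NE contributions (11, 10, 0, 5), G = 26.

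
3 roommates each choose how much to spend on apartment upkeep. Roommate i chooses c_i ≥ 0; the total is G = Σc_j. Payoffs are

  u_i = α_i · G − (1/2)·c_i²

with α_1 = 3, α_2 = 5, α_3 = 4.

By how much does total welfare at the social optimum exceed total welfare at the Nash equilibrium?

Roommate i's FOC: ∂u_i/∂c_i = α_i − c_i = 0, so c_i* = α_i.
NE contributions = (3, 5, 4); G = 12.
W^NE = (Σα)·G − ½Σα_i² = 12² − ½·50 = 119.
Planner sets c_i = Σα_j = 12 for every i, so G^SO = 3·12 = 36.
W^SO = (Σα)·G^SO − ½·3·(Σα)² = (3/2)·12² = 216.
Deadweight loss = W^SO − W^NE = 97.

97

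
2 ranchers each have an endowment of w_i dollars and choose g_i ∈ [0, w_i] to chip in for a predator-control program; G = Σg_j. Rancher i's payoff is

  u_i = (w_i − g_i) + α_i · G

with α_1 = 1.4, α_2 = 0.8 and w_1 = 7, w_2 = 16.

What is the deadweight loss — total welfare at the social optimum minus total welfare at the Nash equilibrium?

∂u_i/∂g_i = α_i − 1, so rancher i contributes w_i if α_i > 1, else 0.
α_i > 1 for i ∈ {1}; NE contributions (7, 0), G = 7.
W^NE = Σw_i − G^NE + (Σα_i)·G^NE = 23 + 1.2·7 = 31.4.
Planner: ∂(Σu_j)/∂g_i = Σα_j − 1 = 1.2 > 0, so everyone contributes w_i; G^SO = 23, W^SO = 23 + 1.2·23 = 50.6.
Deadweight loss = 19.2.

19.2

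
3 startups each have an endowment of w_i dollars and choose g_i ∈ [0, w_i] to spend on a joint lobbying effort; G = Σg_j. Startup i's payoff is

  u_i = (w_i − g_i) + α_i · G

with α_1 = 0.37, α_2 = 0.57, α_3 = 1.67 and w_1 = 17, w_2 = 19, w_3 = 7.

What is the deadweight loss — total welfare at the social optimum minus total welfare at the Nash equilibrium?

∂u_i/∂g_i = α_i − 1, so startup i contributes w_i if α_i > 1, else 0.
α_i > 1 for i ∈ {3}; NE contributions (0, 0, 7), G = 7.
W^NE = Σw_i − G^NE + (Σα_i)·G^NE = 43 + 1.61·7 = 54.27.
Planner: ∂(Σu_j)/∂g_i = Σα_j − 1 = 1.61 > 0, so everyone contributes w_i; G^SO = 43, W^SO = 43 + 1.61·43 = 112.23.
Deadweight loss = 57.96.

57.96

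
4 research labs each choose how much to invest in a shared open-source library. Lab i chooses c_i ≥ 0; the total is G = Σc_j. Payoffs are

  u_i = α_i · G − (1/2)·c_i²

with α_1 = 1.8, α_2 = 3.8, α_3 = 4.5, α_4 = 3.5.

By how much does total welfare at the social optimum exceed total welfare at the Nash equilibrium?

210.05

Lab i's FOC: ∂u_i/∂c_i = α_i − c_i = 0, so c_i* = α_i.
NE contributions = (1.8, 3.8, 4.5, 3.5); G = 13.6.
W^NE = (Σα)·G − ½Σα_i² = 13.6² − ½·50.18 = 159.87.
Planner sets c_i = Σα_j = 13.6 for every i, so G^SO = 4·13.6 = 54.4.
W^SO = (Σα)·G^SO − ½·4·(Σα)² = (4/2)·13.6² = 369.92.
Deadweight loss = W^SO − W^NE = 210.05.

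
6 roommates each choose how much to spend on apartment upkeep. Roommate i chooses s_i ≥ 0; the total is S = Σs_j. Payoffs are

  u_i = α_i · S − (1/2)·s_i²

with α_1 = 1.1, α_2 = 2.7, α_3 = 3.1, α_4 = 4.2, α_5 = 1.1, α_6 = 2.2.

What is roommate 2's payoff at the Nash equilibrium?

Roommate i's FOC: ∂u_i/∂s_i = α_i − s_i = 0, so s_i* = α_i.
NE contributions = (1.1, 2.7, 3.1, 4.2, 1.1, 2.2); S = 14.4.
u_2 = α_2·S − ½·(s_2)² = 2.7·14.4 − ½·2.7² = 35.235.

35.235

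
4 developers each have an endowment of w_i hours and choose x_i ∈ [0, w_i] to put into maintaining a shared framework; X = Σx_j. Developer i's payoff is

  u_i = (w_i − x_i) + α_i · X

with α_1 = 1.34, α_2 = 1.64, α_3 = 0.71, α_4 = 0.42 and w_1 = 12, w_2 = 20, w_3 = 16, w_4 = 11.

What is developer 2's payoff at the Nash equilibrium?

52.48

∂u_i/∂x_i = α_i − 1, so developer i contributes w_i if α_i > 1, else 0.
α_i > 1 for i ∈ {1, 2}; NE contributions (12, 20, 0, 0), X = 32.
u_2 = (20 − 20) + 1.64·32 = 52.48.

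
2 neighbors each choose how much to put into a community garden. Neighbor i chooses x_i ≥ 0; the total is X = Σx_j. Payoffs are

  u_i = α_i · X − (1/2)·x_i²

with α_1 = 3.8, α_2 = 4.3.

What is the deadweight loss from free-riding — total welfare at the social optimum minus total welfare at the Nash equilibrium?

Neighbor i's FOC: ∂u_i/∂x_i = α_i − x_i = 0, so x_i* = α_i.
NE contributions = (3.8, 4.3); X = 8.1.
W^NE = (Σα)·X − ½Σα_i² = 8.1² − ½·32.93 = 49.145.
Planner sets x_i = Σα_j = 8.1 for every i, so X^SO = 2·8.1 = 16.2.
W^SO = (Σα)·X^SO − ½·2·(Σα)² = (2/2)·8.1² = 65.61.
Deadweight loss = W^SO − W^NE = 16.465.

16.465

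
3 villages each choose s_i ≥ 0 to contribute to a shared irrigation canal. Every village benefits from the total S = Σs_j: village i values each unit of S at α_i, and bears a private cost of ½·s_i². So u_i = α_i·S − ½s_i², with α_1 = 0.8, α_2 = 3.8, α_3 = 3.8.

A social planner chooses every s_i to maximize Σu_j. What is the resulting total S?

Planner FOC: ∂(Σu_j)/∂s_i = (Σα_j) − s_i = 0, so s_i^SO = Σα_j = 8.4 for every i; S^SO = 25.2.

25.2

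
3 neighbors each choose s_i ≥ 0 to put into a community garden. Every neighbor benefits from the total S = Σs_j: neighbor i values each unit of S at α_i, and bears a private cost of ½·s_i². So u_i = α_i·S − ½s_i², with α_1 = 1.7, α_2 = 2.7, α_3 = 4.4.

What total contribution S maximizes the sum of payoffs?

Planner FOC: ∂(Σu_j)/∂s_i = (Σα_j) − s_i = 0, so s_i^SO = Σα_j = 8.8 for every i; S^SO = 26.4.

26.4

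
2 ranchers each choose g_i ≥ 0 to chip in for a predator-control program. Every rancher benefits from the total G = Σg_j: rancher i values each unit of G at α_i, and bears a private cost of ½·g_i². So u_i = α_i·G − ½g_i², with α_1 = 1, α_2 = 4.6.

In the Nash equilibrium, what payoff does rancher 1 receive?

Rancher i's FOC: ∂u_i/∂g_i = α_i − g_i = 0, so g_i* = α_i.
NE contributions = (1, 4.6); G = 5.6.
u_1 = α_1·G − ½·(g_1)² = 1·5.6 − ½·1² = 5.1.

5.1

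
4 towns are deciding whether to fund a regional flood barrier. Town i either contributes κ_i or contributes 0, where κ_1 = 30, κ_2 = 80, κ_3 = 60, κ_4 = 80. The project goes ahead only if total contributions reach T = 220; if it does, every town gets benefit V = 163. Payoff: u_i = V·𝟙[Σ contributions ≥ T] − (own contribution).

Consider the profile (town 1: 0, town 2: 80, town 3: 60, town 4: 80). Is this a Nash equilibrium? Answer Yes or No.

Yes

Total = 220 ≥ 220: provided.
Town 1 (pledges 0, payoff 163): pledging 30 → total 250, payoff 133. No gain.
Town 2 (pledges 80, payoff 83): dropping to 0 → total 140, payoff 0. No gain.
Town 3 (pledges 60, payoff 103): dropping to 0 → total 160, payoff 0. No gain.
Town 4 (pledges 80, payoff 83): dropping to 0 → total 140, payoff 0. No gain.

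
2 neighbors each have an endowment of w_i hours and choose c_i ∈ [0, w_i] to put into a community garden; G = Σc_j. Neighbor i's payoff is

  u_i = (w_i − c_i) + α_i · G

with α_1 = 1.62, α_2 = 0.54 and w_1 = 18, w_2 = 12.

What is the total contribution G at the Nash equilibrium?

18

∂u_i/∂c_i = α_i − 1, so neighbor i contributes w_i if α_i > 1, else 0.
α_i > 1 for i ∈ {1}; NE contributions (18, 0), G = 18.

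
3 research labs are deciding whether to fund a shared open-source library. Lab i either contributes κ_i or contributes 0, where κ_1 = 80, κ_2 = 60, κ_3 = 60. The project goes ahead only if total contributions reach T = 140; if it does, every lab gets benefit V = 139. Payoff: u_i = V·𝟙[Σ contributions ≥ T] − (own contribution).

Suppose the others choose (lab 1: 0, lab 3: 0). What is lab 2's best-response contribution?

Others' total = 0. Even contributing 60 gives 60 < 140: no benefit either way.
Best response: 0.

0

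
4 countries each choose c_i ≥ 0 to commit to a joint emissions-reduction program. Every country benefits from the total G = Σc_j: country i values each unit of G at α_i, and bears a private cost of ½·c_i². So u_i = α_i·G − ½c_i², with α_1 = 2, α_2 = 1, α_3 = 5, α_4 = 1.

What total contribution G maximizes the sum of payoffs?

Planner FOC: ∂(Σu_j)/∂c_i = (Σα_j) − c_i = 0, so c_i^SO = Σα_j = 9 for every i; G^SO = 36.

36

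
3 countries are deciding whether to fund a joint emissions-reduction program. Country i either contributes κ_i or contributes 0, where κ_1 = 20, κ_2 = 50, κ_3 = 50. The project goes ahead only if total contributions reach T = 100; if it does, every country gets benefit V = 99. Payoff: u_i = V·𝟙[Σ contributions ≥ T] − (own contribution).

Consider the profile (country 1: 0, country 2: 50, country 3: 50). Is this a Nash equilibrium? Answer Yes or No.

Total = 100 ≥ 100: provided.
Country 1 (pledges 0, payoff 99): pledging 20 → total 120, payoff 79. No gain.
Country 2 (pledges 50, payoff 49): dropping to 0 → total 50, payoff 0. No gain.
Country 3 (pledges 50, payoff 49): dropping to 0 → total 50, payoff 0. No gain.

Yes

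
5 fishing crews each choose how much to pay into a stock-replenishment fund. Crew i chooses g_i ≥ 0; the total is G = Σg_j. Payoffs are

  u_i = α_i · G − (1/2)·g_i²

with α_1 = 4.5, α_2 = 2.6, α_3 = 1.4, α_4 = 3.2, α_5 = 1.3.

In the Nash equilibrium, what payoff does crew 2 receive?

30.42

Crew i's FOC: ∂u_i/∂g_i = α_i − g_i = 0, so g_i* = α_i.
NE contributions = (4.5, 2.6, 1.4, 3.2, 1.3); G = 13.
u_2 = α_2·G − ½·(g_2)² = 2.6·13 − ½·2.6² = 30.42.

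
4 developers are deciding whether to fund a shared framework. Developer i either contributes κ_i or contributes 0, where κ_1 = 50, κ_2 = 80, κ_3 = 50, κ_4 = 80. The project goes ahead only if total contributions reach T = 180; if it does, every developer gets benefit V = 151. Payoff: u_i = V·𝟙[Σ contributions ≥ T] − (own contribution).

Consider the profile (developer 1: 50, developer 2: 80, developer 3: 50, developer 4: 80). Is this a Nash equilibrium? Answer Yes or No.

No

Total = 260 ≥ 180: provided.
Developer 1 (pledges 50, payoff 101): dropping to 0 → total 210, payoff 151. Profitable deviation.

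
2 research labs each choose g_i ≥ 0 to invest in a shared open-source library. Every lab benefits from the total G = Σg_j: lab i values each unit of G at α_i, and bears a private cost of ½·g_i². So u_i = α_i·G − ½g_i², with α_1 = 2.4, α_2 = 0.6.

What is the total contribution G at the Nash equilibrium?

3

Lab i's FOC: ∂u_i/∂g_i = α_i − g_i = 0, so g_i* = α_i.
NE contributions = (2.4, 0.6); G = 3.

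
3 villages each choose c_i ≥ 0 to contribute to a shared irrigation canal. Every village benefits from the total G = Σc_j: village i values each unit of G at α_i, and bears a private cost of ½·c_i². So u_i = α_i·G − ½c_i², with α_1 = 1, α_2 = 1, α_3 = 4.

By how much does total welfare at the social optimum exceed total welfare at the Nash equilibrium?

Village i's FOC: ∂u_i/∂c_i = α_i − c_i = 0, so c_i* = α_i.
NE contributions = (1, 1, 4); G = 6.
W^NE = (Σα)·G − ½Σα_i² = 6² − ½·18 = 27.
Planner sets c_i = Σα_j = 6 for every i, so G^SO = 3·6 = 18.
W^SO = (Σα)·G^SO − ½·3·(Σα)² = (3/2)·6² = 54.
Deadweight loss = W^SO − W^NE = 27.

27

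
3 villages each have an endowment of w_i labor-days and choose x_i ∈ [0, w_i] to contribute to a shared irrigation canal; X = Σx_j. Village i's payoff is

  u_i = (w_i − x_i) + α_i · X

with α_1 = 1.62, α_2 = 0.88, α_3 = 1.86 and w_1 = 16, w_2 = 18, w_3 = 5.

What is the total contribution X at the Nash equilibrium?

∂u_i/∂x_i = α_i − 1, so village i contributes w_i if α_i > 1, else 0.
α_i > 1 for i ∈ {1, 3}; NE contributions (16, 0, 5), X = 21.

21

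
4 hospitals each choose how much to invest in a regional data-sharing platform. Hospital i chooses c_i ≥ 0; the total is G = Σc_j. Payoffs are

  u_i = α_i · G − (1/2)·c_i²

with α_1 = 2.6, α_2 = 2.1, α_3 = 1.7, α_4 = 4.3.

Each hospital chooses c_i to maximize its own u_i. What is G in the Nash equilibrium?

10.7

Hospital i's FOC: ∂u_i/∂c_i = α_i − c_i = 0, so c_i* = α_i.
NE contributions = (2.6, 2.1, 1.7, 4.3); G = 10.7.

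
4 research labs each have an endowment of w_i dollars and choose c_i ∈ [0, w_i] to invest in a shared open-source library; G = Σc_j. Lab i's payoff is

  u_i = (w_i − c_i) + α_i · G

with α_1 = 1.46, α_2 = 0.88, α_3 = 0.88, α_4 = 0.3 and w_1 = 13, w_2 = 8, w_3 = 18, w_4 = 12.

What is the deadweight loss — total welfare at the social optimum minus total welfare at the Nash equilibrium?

95.76

∂u_i/∂c_i = α_i − 1, so lab i contributes w_i if α_i > 1, else 0.
α_i > 1 for i ∈ {1}; NE contributions (13, 0, 0, 0), G = 13.
W^NE = Σw_i − G^NE + (Σα_i)·G^NE = 51 + 2.52·13 = 83.76.
Planner: ∂(Σu_j)/∂c_i = Σα_j − 1 = 2.52 > 0, so everyone contributes w_i; G^SO = 51, W^SO = 51 + 2.52·51 = 179.52.
Deadweight loss = 95.76.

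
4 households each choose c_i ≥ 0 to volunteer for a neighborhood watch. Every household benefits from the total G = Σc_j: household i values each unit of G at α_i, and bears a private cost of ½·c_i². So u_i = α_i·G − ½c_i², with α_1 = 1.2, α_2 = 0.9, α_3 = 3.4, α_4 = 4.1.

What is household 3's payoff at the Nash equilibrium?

Household i's FOC: ∂u_i/∂c_i = α_i − c_i = 0, so c_i* = α_i.
NE contributions = (1.2, 0.9, 3.4, 4.1); G = 9.6.
u_3 = α_3·G − ½·(c_3)² = 3.4·9.6 − ½·3.4² = 26.86.

26.86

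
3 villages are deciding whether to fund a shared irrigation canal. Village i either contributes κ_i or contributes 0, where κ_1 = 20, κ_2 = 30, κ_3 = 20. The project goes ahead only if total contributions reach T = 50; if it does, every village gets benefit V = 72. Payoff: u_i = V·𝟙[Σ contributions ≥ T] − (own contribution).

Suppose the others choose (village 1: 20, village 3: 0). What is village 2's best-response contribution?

Others' total = 20. Contributing 30 brings total to 50 ≥ 50: gain V − κ_2 = 42.
Best response: 30.

30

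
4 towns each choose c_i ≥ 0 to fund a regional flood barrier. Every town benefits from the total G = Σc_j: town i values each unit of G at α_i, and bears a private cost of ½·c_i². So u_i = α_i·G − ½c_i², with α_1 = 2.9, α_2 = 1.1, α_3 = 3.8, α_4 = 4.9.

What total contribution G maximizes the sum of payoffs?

50.8

Planner FOC: ∂(Σu_j)/∂c_i = (Σα_j) − c_i = 0, so c_i^SO = Σα_j = 12.7 for every i; G^SO = 50.8.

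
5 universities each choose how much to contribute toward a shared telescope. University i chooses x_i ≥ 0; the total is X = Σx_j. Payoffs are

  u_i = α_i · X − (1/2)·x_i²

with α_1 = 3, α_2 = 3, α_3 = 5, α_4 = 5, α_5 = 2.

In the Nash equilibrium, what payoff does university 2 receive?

University i's FOC: ∂u_i/∂x_i = α_i − x_i = 0, so x_i* = α_i.
NE contributions = (3, 3, 5, 5, 2); X = 18.
u_2 = α_2·X − ½·(x_2)² = 3·18 − ½·3² = 49.5.

49.5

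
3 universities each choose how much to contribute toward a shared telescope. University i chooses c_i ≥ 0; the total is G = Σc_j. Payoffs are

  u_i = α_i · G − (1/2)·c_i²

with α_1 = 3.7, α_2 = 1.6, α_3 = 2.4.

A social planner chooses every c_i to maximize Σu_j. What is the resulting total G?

Planner FOC: ∂(Σu_j)/∂c_i = (Σα_j) − c_i = 0, so c_i^SO = Σα_j = 7.7 for every i; G^SO = 23.1.

23.1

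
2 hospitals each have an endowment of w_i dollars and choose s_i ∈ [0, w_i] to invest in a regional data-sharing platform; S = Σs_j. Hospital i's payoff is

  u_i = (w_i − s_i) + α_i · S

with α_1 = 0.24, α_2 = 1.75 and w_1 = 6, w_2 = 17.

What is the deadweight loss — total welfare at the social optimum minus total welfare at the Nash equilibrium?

∂u_i/∂s_i = α_i − 1, so hospital i contributes w_i if α_i > 1, else 0.
α_i > 1 for i ∈ {2}; NE contributions (0, 17), S = 17.
W^NE = Σw_i − S^NE + (Σα_i)·S^NE = 23 + 0.99·17 = 39.83.
Planner: ∂(Σu_j)/∂s_i = Σα_j − 1 = 0.99 > 0, so everyone contributes w_i; S^SO = 23, W^SO = 23 + 0.99·23 = 45.77.
Deadweight loss = 5.94.

5.94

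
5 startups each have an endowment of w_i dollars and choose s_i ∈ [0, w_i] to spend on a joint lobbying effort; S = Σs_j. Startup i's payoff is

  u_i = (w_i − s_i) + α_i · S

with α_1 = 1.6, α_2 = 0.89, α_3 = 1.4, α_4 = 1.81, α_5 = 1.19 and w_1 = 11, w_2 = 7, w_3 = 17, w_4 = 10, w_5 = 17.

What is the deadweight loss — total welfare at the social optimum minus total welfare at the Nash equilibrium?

41.23

∂u_i/∂s_i = α_i − 1, so startup i contributes w_i if α_i > 1, else 0.
α_i > 1 for i ∈ {1, 3, 4, 5}; NE contributions (11, 0, 17, 10, 17), S = 55.
W^NE = Σw_i − S^NE + (Σα_i)·S^NE = 62 + 5.89·55 = 385.95.
Planner: ∂(Σu_j)/∂s_i = Σα_j − 1 = 5.89 > 0, so everyone contributes w_i; S^SO = 62, W^SO = 62 + 5.89·62 = 427.18.
Deadweight loss = 41.23.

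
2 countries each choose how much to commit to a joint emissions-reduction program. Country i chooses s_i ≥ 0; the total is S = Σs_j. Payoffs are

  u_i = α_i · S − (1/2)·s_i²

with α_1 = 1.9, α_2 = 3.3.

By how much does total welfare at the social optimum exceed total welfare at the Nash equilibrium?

7.25

Country i's FOC: ∂u_i/∂s_i = α_i − s_i = 0, so s_i* = α_i.
NE contributions = (1.9, 3.3); S = 5.2.
W^NE = (Σα)·S − ½Σα_i² = 5.2² − ½·14.5 = 19.79.
Planner sets s_i = Σα_j = 5.2 for every i, so S^SO = 2·5.2 = 10.4.
W^SO = (Σα)·S^SO − ½·2·(Σα)² = (2/2)·5.2² = 27.04.
Deadweight loss = W^SO − W^NE = 7.25.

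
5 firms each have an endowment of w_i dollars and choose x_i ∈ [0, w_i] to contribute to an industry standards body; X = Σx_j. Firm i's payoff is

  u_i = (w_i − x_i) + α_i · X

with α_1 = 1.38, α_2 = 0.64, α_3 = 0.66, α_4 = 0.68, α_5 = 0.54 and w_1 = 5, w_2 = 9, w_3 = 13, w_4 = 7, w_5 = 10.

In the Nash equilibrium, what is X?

5

∂u_i/∂x_i = α_i − 1, so firm i contributes w_i if α_i > 1, else 0.
α_i > 1 for i ∈ {1}; NE contributions (5, 0, 0, 0, 0), X = 5.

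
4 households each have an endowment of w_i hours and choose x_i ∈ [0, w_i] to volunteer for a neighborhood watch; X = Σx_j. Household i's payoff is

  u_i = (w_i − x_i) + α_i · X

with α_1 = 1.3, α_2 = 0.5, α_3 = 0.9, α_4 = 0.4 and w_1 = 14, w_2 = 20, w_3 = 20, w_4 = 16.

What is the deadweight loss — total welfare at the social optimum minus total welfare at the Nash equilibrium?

117.6

∂u_i/∂x_i = α_i − 1, so household i contributes w_i if α_i > 1, else 0.
α_i > 1 for i ∈ {1}; NE contributions (14, 0, 0, 0), X = 14.
W^NE = Σw_i − X^NE + (Σα_i)·X^NE = 70 + 2.1·14 = 99.4.
Planner: ∂(Σu_j)/∂x_i = Σα_j − 1 = 2.1 > 0, so everyone contributes w_i; X^SO = 70, W^SO = 70 + 2.1·70 = 217.
Deadweight loss = 117.6.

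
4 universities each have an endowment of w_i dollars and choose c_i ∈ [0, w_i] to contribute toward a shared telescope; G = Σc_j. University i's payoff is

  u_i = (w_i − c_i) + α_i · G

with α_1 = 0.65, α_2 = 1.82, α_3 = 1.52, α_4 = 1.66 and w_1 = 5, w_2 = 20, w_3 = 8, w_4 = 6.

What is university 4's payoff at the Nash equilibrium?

56.44

∂u_i/∂c_i = α_i − 1, so university i contributes w_i if α_i > 1, else 0.
α_i > 1 for i ∈ {2, 3, 4}; NE contributions (0, 20, 8, 6), G = 34.
u_4 = (6 − 6) + 1.66·34 = 56.44.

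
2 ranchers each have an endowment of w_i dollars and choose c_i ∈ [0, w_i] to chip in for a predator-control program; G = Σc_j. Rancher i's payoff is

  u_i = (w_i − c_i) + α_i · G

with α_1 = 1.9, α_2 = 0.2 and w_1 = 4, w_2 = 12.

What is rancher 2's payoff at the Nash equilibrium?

12.8

∂u_i/∂c_i = α_i − 1, so rancher i contributes w_i if α_i > 1, else 0.
α_i > 1 for i ∈ {1}; NE contributions (4, 0), G = 4.
u_2 = (12 − 0) + 0.2·4 = 12.8.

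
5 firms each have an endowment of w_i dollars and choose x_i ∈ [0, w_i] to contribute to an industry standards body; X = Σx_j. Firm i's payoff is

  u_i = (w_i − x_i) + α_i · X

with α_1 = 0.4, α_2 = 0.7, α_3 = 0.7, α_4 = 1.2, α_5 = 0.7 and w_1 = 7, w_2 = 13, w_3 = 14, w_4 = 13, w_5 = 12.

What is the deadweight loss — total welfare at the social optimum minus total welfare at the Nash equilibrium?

∂u_i/∂x_i = α_i − 1, so firm i contributes w_i if α_i > 1, else 0.
α_i > 1 for i ∈ {4}; NE contributions (0, 0, 0, 13, 0), X = 13.
W^NE = Σw_i − X^NE + (Σα_i)·X^NE = 59 + 2.7·13 = 94.1.
Planner: ∂(Σu_j)/∂x_i = Σα_j − 1 = 2.7 > 0, so everyone contributes w_i; X^SO = 59, W^SO = 59 + 2.7·59 = 218.3.
Deadweight loss = 124.2.

124.2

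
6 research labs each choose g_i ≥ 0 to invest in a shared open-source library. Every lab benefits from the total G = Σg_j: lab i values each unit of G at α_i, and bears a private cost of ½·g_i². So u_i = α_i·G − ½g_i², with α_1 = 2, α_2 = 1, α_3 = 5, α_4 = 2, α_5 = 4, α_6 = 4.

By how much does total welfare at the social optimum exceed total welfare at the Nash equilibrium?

681

Lab i's FOC: ∂u_i/∂g_i = α_i − g_i = 0, so g_i* = α_i.
NE contributions = (2, 1, 5, 2, 4, 4); G = 18.
W^NE = (Σα)·G − ½Σα_i² = 18² − ½·66 = 291.
Planner sets g_i = Σα_j = 18 for every i, so G^SO = 6·18 = 108.
W^SO = (Σα)·G^SO − ½·6·(Σα)² = (6/2)·18² = 972.
Deadweight loss = W^SO − W^NE = 681.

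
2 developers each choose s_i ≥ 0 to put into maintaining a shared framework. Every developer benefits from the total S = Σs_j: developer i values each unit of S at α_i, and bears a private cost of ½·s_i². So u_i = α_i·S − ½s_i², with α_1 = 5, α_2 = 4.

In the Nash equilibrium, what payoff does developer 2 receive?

28

Developer i's FOC: ∂u_i/∂s_i = α_i − s_i = 0, so s_i* = α_i.
NE contributions = (5, 4); S = 9.
u_2 = α_2·S − ½·(s_2)² = 4·9 − ½·4² = 28.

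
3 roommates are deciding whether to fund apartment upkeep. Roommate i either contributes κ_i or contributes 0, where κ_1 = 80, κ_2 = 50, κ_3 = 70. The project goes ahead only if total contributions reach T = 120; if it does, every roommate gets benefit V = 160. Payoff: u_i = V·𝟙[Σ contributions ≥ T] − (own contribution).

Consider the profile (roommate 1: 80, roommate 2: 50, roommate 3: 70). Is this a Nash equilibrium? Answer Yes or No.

Total = 200 ≥ 120: provided.
Roommate 1 (pledges 80, payoff 80): dropping to 0 → total 120, payoff 160. Profitable deviation.

No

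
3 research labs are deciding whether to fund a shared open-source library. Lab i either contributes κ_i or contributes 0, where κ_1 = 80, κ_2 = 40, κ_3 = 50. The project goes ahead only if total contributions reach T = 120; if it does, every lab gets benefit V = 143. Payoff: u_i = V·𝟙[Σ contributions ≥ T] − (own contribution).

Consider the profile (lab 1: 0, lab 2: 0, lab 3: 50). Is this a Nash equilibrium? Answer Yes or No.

No

Total = 50 < 120: not provided.
Lab 1 (pledges 0, payoff 0): pledging 80 → total 130, payoff 63. Profitable deviation.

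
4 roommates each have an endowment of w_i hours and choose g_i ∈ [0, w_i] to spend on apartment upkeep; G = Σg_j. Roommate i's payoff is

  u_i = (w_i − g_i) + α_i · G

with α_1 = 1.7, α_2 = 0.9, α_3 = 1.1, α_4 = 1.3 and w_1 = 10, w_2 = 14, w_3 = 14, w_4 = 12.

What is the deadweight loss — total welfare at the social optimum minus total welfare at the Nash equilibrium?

56

∂u_i/∂g_i = α_i − 1, so roommate i contributes w_i if α_i > 1, else 0.
α_i > 1 for i ∈ {1, 3, 4}; NE contributions (10, 0, 14, 12), G = 36.
W^NE = Σw_i − G^NE + (Σα_i)·G^NE = 50 + 4·36 = 194.
Planner: ∂(Σu_j)/∂g_i = Σα_j − 1 = 4 > 0, so everyone contributes w_i; G^SO = 50, W^SO = 50 + 4·50 = 250.
Deadweight loss = 56.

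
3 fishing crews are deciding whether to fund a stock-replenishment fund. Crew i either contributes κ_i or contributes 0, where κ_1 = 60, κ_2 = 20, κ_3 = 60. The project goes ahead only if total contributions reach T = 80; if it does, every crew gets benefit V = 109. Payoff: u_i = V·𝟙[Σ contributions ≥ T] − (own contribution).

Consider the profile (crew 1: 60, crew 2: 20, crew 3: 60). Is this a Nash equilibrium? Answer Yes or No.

No

Total = 140 ≥ 80: provided.
Crew 1 (pledges 60, payoff 49): dropping to 0 → total 80, payoff 109. Profitable deviation.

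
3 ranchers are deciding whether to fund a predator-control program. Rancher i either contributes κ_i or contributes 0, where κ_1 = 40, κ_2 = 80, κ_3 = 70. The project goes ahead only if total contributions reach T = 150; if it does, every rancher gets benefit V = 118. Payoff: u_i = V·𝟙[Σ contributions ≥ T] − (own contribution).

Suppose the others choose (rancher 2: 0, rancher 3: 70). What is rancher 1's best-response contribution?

0

Others' total = 70. Even contributing 40 gives 110 < 150: no benefit either way.
Best response: 0.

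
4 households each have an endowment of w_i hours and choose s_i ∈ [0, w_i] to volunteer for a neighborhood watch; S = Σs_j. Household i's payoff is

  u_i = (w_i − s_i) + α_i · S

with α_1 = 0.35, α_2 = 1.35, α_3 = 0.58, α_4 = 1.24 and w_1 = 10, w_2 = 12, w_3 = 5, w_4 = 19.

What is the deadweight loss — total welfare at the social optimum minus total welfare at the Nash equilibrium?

37.8

∂u_i/∂s_i = α_i − 1, so household i contributes w_i if α_i > 1, else 0.
α_i > 1 for i ∈ {2, 4}; NE contributions (0, 12, 0, 19), S = 31.
W^NE = Σw_i − S^NE + (Σα_i)·S^NE = 46 + 2.52·31 = 124.12.
Planner: ∂(Σu_j)/∂s_i = Σα_j − 1 = 2.52 > 0, so everyone contributes w_i; S^SO = 46, W^SO = 46 + 2.52·46 = 161.92.
Deadweight loss = 37.8.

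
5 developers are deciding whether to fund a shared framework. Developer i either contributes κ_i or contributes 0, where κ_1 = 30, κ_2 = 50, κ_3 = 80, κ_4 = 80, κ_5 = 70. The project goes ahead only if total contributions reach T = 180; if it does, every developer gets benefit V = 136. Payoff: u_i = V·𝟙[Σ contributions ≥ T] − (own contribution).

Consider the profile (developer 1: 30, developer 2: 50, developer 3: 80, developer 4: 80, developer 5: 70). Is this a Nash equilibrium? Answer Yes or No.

Total = 310 ≥ 180: provided.
Developer 1 (pledges 30, payoff 106): dropping to 0 → total 280, payoff 136. Profitable deviation.

No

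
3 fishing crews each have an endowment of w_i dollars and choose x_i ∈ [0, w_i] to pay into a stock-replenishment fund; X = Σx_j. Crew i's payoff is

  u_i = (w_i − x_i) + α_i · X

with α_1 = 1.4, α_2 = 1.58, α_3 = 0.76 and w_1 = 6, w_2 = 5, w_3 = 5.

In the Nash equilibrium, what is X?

11

∂u_i/∂x_i = α_i − 1, so crew i contributes w_i if α_i > 1, else 0.
α_i > 1 for i ∈ {1, 2}; NE contributions (6, 5, 0), X = 11.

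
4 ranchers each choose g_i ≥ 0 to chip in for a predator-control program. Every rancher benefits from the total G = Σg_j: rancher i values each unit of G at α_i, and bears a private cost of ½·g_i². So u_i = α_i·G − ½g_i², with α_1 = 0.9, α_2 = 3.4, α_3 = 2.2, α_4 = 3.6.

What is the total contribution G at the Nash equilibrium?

10.1

Rancher i's FOC: ∂u_i/∂g_i = α_i − g_i = 0, so g_i* = α_i.
NE contributions = (0.9, 3.4, 2.2, 3.6); G = 10.1.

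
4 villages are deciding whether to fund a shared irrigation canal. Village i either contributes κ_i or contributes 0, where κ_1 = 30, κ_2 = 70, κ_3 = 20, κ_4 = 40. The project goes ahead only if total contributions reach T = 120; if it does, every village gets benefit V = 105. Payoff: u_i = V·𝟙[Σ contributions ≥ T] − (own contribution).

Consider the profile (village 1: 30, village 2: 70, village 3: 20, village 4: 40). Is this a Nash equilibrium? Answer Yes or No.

No

Total = 160 ≥ 120: provided.
Village 1 (pledges 30, payoff 75): dropping to 0 → total 130, payoff 105. Profitable deviation.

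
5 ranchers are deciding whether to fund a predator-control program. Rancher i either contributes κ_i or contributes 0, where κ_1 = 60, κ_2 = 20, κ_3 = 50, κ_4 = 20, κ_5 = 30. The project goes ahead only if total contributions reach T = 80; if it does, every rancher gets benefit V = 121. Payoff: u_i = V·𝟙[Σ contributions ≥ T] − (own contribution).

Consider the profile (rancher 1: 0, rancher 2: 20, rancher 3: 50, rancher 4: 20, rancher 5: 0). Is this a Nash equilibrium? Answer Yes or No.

Yes

Total = 90 ≥ 80: provided.
Rancher 1 (pledges 0, payoff 121): pledging 60 → total 150, payoff 61. No gain.
Rancher 2 (pledges 20, payoff 101): dropping to 0 → total 70, payoff 0. No gain.
Rancher 3 (pledges 50, payoff 71): dropping to 0 → total 40, payoff 0. No gain.
Rancher 4 (pledges 20, payoff 101): dropping to 0 → total 70, payoff 0. No gain.
Rancher 5 (pledges 0, payoff 121): pledging 30 → total 120, payoff 91. No gain.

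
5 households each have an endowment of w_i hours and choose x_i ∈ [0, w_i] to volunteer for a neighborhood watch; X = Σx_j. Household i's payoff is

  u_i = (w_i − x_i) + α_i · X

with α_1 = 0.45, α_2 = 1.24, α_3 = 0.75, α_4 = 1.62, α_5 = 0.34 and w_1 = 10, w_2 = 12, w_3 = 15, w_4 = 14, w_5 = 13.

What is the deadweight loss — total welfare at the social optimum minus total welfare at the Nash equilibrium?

129.2

∂u_i/∂x_i = α_i − 1, so household i contributes w_i if α_i > 1, else 0.
α_i > 1 for i ∈ {2, 4}; NE contributions (0, 12, 0, 14, 0), X = 26.
W^NE = Σw_i − X^NE + (Σα_i)·X^NE = 64 + 3.4·26 = 152.4.
Planner: ∂(Σu_j)/∂x_i = Σα_j − 1 = 3.4 > 0, so everyone contributes w_i; X^SO = 64, W^SO = 64 + 3.4·64 = 281.6.
Deadweight loss = 129.2.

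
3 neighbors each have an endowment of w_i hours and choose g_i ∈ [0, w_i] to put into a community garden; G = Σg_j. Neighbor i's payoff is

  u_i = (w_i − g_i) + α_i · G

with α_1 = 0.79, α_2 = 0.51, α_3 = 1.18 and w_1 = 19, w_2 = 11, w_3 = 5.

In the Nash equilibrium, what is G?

∂u_i/∂g_i = α_i − 1, so neighbor i contributes w_i if α_i > 1, else 0.
α_i > 1 for i ∈ {3}; NE contributions (0, 0, 5), G = 5.

5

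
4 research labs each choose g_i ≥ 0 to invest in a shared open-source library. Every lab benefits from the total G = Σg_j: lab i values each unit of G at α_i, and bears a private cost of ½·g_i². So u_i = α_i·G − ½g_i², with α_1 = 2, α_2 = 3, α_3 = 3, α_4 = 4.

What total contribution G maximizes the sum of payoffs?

Planner FOC: ∂(Σu_j)/∂g_i = (Σα_j) − g_i = 0, so g_i^SO = Σα_j = 12 for every i; G^SO = 48.

48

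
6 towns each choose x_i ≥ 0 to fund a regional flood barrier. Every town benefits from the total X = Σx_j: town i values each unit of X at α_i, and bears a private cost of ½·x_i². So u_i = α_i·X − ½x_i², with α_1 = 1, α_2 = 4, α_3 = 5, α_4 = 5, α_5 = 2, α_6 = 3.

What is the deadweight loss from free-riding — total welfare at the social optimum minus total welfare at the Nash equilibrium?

840

Town i's FOC: ∂u_i/∂x_i = α_i − x_i = 0, so x_i* = α_i.
NE contributions = (1, 4, 5, 5, 2, 3); X = 20.
W^NE = (Σα)·X − ½Σα_i² = 20² − ½·80 = 360.
Planner sets x_i = Σα_j = 20 for every i, so X^SO = 6·20 = 120.
W^SO = (Σα)·X^SO − ½·6·(Σα)² = (6/2)·20² = 1200.
Deadweight loss = W^SO − W^NE = 840.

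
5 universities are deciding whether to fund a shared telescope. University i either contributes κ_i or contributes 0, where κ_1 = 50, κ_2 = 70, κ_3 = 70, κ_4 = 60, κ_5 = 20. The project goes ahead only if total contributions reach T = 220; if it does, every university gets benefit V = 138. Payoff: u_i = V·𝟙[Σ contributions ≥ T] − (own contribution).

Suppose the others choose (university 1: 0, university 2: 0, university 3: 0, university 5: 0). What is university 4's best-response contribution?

Others' total = 0. Even contributing 60 gives 60 < 220: no benefit either way.
Best response: 0.

0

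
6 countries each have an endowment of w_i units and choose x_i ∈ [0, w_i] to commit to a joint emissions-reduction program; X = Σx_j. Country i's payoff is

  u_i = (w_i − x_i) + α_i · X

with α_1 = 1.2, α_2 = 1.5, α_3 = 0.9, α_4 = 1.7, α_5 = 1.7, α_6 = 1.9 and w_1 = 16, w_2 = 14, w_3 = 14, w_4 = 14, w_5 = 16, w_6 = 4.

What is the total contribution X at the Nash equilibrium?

∂u_i/∂x_i = α_i − 1, so country i contributes w_i if α_i > 1, else 0.
α_i > 1 for i ∈ {1, 2, 4, 5, 6}; NE contributions (16, 14, 0, 14, 16, 4), X = 64.

64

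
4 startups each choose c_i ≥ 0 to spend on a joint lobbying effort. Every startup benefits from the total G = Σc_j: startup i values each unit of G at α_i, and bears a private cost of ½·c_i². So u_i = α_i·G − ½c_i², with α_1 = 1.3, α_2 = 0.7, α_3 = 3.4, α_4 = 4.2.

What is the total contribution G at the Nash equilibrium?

Startup i's FOC: ∂u_i/∂c_i = α_i − c_i = 0, so c_i* = α_i.
NE contributions = (1.3, 0.7, 3.4, 4.2); G = 9.6.

9.6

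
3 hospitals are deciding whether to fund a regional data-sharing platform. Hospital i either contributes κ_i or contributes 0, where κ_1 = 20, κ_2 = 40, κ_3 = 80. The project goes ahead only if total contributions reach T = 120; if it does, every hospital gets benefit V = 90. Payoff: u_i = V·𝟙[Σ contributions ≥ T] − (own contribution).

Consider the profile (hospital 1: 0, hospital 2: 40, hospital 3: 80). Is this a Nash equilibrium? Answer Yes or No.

Yes

Total = 120 ≥ 120: provided.
Hospital 1 (pledges 0, payoff 90): pledging 20 → total 140, payoff 70. No gain.
Hospital 2 (pledges 40, payoff 50): dropping to 0 → total 80, payoff 0. No gain.
Hospital 3 (pledges 80, payoff 10): dropping to 0 → total 40, payoff 0. No gain.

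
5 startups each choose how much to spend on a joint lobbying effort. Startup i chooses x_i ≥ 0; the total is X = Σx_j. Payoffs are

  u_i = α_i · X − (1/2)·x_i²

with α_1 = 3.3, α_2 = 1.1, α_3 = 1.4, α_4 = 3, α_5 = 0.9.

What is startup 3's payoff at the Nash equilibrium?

Startup i's FOC: ∂u_i/∂x_i = α_i − x_i = 0, so x_i* = α_i.
NE contributions = (3.3, 1.1, 1.4, 3, 0.9); X = 9.7.
u_3 = α_3·X − ½·(x_3)² = 1.4·9.7 − ½·1.4² = 12.6.

12.6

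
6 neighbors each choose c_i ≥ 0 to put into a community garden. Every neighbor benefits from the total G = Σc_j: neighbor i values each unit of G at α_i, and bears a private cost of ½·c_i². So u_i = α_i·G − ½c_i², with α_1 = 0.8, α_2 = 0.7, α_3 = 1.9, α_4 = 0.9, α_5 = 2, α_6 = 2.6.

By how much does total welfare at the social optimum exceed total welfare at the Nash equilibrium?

166.575

Neighbor i's FOC: ∂u_i/∂c_i = α_i − c_i = 0, so c_i* = α_i.
NE contributions = (0.8, 0.7, 1.9, 0.9, 2, 2.6); G = 8.9.
W^NE = (Σα)·G − ½Σα_i² = 8.9² − ½·16.31 = 71.055.
Planner sets c_i = Σα_j = 8.9 for every i, so G^SO = 6·8.9 = 53.4.
W^SO = (Σα)·G^SO − ½·6·(Σα)² = (6/2)·8.9² = 237.63.
Deadweight loss = W^SO − W^NE = 166.575.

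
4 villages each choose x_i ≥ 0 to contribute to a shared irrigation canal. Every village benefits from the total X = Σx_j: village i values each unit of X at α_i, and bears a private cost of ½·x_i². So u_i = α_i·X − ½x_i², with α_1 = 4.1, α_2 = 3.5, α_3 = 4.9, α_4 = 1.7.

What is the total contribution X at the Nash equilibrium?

Village i's FOC: ∂u_i/∂x_i = α_i − x_i = 0, so x_i* = α_i.
NE contributions = (4.1, 3.5, 4.9, 1.7); X = 14.2.

14.2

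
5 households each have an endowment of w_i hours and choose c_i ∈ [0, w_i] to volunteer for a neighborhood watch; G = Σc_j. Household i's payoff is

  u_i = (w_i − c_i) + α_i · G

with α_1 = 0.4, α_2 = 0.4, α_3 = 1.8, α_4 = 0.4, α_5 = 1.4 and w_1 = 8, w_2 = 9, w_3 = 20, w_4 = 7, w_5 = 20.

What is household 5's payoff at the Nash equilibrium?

∂u_i/∂c_i = α_i − 1, so household i contributes w_i if α_i > 1, else 0.
α_i > 1 for i ∈ {3, 5}; NE contributions (0, 0, 20, 0, 20), G = 40.
u_5 = (20 − 20) + 1.4·40 = 56.

56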